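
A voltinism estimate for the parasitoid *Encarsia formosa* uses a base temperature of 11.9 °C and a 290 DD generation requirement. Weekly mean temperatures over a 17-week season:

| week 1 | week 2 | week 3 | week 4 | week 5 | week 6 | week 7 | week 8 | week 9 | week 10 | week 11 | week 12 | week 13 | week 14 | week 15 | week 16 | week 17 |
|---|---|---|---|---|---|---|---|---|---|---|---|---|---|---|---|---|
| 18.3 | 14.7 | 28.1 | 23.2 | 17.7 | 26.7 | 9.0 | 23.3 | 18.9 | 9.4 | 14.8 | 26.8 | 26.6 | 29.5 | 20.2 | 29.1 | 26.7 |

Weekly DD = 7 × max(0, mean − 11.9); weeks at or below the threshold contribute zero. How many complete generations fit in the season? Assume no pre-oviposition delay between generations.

4 generations

Weekly DD (7 × max(0, T̄ − 11.9)): 44.8, 19.6, 113.4, 79.1, 40.6, 103.6, 0.0, 79.8, 49.0, 0.0, 20.3, 104.3, 102.9, 123.2, 58.1, 120.4, 103.6.
Season total = 1162.7 DD.
Complete generations = ⌊1162.7 / 290⌋ = 4.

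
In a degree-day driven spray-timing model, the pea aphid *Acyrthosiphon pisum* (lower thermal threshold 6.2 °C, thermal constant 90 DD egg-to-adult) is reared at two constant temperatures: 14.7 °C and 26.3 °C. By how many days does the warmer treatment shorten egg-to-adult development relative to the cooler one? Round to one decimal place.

At 14.7 °C: 90 / (14.7 − 6.2) = 90 / 8.5 = 10.588 d.
At 26.3 °C: 90 / (26.3 − 6.2) = 90 / 20.1 = 4.478 d.
Difference = |10.588 − 4.478| = 6.111 ≈ 6.1 days.

6.1 days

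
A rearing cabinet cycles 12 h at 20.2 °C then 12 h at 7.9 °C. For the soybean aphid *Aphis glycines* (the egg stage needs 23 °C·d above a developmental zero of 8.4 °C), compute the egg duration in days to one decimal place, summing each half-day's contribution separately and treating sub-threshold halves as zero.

3.9 days

Day half: max(0, 20.2 − 8.4) × 0.5 = 11.8 × 0.5 = 5.90 DD.
Night half: max(0, 7.9 − 8.4) × 0.5 = 0.0 × 0.5 = 0.00 DD.
Per 24 h: 5.90 DD/day.
Duration = 23 / 5.90 = 3.898 ≈ 3.9 days.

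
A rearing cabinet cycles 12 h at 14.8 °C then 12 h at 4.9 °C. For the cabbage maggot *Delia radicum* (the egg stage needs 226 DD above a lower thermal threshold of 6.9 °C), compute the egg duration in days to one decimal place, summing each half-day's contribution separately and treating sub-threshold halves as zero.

Day half: max(0, 14.8 − 6.9) × 0.5 = 7.9 × 0.5 = 3.95 DD.
Night half: max(0, 4.9 − 6.9) × 0.5 = 0.0 × 0.5 = 0.00 DD.
Per 24 h: 3.95 DD/day.
Duration = 226 / 3.95 = 57.215 ≈ 57.2 days.

57.2 days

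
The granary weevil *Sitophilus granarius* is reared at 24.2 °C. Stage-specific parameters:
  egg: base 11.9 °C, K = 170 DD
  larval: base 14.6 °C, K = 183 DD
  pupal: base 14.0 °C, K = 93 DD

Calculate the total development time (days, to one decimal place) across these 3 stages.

42.0 days

egg: 170 / (24.2 − 11.9) = 170 / 12.3 = 13.821 d.
larval: 183 / (24.2 − 14.6) = 183 / 9.6 = 19.062 d.
pupal: 93 / (24.2 − 14.0) = 93 / 10.2 = 9.118 d.
Sum = 42.001 ≈ 42.0 days.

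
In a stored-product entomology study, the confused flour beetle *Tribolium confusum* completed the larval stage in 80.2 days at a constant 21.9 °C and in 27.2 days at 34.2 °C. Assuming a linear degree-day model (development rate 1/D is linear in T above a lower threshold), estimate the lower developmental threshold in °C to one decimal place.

15.6 °C

Under the model K = D·(T − T_b), so D₁·(T₁ − T_b) = D₂·(T₂ − T_b).
80.2·(21.9 − T_b) = 27.2·(34.2 − T_b)
T_b = (80.2·21.9 − 27.2·34.2) / (80.2 − 27.2) = 826.14 / 53.0 = 15.588 °C ≈ 15.6 °C.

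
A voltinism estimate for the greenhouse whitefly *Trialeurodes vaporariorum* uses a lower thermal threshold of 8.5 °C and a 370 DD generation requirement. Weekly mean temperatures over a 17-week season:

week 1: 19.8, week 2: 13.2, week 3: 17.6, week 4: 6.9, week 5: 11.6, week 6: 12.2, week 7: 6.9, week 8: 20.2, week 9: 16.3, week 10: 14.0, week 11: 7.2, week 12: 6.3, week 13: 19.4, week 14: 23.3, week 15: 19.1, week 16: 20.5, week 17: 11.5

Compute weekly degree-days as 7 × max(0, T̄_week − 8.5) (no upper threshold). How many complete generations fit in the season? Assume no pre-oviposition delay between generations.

2 generations

Weekly DD (7 × max(0, T̄ − 8.5)): 79.1, 32.9, 63.7, 0.0, 21.7, 25.9, 0.0, 81.9, 54.6, 38.5, 0.0, 0.0, 76.3, 103.6, 74.2, 84.0, 21.0.
Season total = 757.4 DD.
Complete generations = ⌊757.4 / 370⌋ = 2.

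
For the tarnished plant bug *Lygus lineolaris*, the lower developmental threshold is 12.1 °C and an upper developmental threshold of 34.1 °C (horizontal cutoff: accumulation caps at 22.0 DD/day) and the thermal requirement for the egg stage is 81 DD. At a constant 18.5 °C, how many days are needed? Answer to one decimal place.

Daily accumulation = 18.5 − 12.1 = 6.4 DD/day.
Duration = 81 / 6.4 = 12.656 ≈ 12.7 days.

12.7 days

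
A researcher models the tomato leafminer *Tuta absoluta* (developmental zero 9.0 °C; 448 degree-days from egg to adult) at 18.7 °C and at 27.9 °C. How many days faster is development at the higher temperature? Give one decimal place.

22.5 days

At 18.7 °C: 448 / (18.7 − 9.0) = 448 / 9.7 = 46.186 d.
At 27.9 °C: 448 / (27.9 − 9.0) = 448 / 18.9 = 23.704 d.
Difference = |46.186 − 23.704| = 22.482 ≈ 22.5 days.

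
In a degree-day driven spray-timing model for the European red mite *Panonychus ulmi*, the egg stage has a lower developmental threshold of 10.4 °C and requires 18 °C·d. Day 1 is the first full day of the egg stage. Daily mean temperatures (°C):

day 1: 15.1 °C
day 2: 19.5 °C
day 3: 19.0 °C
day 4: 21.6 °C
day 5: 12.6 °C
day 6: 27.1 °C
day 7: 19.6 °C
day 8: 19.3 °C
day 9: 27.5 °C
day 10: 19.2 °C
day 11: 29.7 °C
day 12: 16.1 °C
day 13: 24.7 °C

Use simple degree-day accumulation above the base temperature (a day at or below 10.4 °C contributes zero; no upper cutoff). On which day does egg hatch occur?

day 3

Daily DD above 10.4 °C: 4.7, 9.1, 8.6, 11.2, 2.2, 16.7, 9.2, 8.9, 17.1, 8.8, 19.3, 5.7, 14.3.
Cumulative: 4.7, 13.8, 22.4, 33.6, 35.8, 52.5, 61.7, 70.6, 87.7, 96.5, 115.8, 121.5, 135.8.
The total first reaches 18 DD on day 3.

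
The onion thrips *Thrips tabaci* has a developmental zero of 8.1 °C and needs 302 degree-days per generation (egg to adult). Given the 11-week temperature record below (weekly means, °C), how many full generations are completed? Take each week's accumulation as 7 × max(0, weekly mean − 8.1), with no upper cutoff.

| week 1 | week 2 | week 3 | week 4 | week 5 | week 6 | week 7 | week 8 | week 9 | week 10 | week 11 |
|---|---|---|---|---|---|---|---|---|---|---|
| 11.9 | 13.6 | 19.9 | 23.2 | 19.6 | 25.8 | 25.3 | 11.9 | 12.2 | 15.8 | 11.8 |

Weekly DD (7 × max(0, T̄ − 8.1)): 26.6, 38.5, 82.6, 105.7, 80.5, 123.9, 120.4, 26.6, 28.7, 53.9, 25.9.
Season total = 713.3 DD.
Complete generations = ⌊713.3 / 302⌋ = 2.

2 generations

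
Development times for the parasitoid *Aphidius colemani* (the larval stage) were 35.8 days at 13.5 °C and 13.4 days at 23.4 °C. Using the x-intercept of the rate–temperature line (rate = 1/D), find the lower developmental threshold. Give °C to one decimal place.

Equal thermal constants: D₁(T₁ − T_b) = D₂(T₂ − T_b).
35.8·(13.5 − T_b) = 13.4·(23.4 − T_b)
T_b = (35.8·13.5 − 13.4·23.4) / (35.8 − 13.4) = 169.74 / 22.4 = 7.578 °C ≈ 7.6 °C.

7.6 °C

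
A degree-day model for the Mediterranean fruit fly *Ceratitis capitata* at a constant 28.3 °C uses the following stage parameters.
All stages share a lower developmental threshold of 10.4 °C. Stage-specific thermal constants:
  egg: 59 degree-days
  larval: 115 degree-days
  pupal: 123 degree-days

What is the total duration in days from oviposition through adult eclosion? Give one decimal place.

16.6 days

Daily accumulation at 28.3 °C = 28.3 − 10.4 = 17.9 DD/day.
Total K = 59 + 115 + 123 = 297 DD.
Total duration = 297 / 17.9 = 16.592 ≈ 16.6 days.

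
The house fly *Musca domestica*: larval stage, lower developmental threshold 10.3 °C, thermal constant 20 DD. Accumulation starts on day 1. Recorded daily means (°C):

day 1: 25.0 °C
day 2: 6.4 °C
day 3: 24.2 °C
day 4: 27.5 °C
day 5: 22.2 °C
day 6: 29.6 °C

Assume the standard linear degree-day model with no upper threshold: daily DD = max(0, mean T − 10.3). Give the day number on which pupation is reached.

Daily DD above 10.3 °C: 14.7, 0.0, 13.9, 17.2, 11.9, 19.3.
Cumulative: 14.7, 14.7, 28.6, 45.8, 57.7, 77.0.
The total first reaches 20 DD on day 3.

day 3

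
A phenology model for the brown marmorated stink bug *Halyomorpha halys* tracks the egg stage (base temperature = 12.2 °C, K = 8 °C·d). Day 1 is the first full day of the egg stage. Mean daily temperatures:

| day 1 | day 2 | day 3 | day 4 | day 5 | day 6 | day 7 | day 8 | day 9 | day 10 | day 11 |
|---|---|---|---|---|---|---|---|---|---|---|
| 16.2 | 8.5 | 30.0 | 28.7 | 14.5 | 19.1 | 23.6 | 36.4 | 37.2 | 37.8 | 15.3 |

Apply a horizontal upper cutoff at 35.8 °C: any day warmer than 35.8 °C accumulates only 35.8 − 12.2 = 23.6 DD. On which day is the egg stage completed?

Daily DD above 12.2 °C (capped at 23.6): 4.0, 0.0, 17.8, 16.5, 2.3, 6.9, 11.4, 23.6, 23.6, 23.6, 3.1.
Cumulative: 4.0, 4.0, 21.8, 38.3, 40.6, 47.5, 58.9, 82.5, 106.1, 129.7, 132.8.
The total first reaches 8 DD on day 3.

day 3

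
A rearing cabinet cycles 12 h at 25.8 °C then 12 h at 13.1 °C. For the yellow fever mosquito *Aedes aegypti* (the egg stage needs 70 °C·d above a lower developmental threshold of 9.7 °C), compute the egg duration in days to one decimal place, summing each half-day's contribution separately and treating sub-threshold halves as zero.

7.2 days

Day half: max(0, 25.8 − 9.7) × 0.5 = 16.1 × 0.5 = 8.05 DD.
Night half: max(0, 13.1 − 9.7) × 0.5 = 3.4 × 0.5 = 1.70 DD.
Per 24 h: 9.75 DD/day.
Duration = 70 / 9.75 = 7.179 ≈ 7.2 days.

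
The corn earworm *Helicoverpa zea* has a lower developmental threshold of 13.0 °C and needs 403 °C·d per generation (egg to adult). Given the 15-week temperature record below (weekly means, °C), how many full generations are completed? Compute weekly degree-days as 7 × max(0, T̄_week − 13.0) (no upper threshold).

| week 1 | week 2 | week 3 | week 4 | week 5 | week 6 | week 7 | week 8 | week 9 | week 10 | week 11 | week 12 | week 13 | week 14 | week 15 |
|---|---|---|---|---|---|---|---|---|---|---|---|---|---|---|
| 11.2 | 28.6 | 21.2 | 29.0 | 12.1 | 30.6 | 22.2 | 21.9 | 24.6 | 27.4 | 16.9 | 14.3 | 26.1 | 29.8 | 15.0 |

2 generations

Weekly DD (7 × max(0, T̄ − 13.0)): 0.0, 109.2, 57.4, 112.0, 0.0, 123.2, 64.4, 62.3, 81.2, 100.8, 27.3, 9.1, 91.7, 117.6, 14.0.
Season total = 970.2 DD.
Complete generations = ⌊970.2 / 403⌋ = 2.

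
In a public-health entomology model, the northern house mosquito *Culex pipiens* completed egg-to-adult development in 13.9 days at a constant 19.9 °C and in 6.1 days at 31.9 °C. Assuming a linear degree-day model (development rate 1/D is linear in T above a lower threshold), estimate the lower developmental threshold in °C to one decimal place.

10.5 °C

Linear rate model ⇒ the product D·(T − T_b) is constant across temperatures.
13.9·(19.9 − T_b) = 6.1·(31.9 − T_b)
T_b = (13.9·19.9 − 6.1·31.9) / (13.9 − 6.1) = 82.02 / 7.8 = 10.515 °C ≈ 10.5 °C.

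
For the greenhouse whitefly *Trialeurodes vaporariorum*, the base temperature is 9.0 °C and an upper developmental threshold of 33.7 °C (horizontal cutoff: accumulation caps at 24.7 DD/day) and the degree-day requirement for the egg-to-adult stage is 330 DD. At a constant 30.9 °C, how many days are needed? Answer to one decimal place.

Daily accumulation = 30.9 − 9.0 = 21.9 DD/day.
Duration = 330 / 21.9 = 15.068 ≈ 15.1 days.

15.1 days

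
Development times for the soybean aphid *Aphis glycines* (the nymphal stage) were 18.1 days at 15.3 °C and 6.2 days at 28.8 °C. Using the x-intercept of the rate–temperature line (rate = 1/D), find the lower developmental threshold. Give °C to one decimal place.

8.3 °C

Under the model K = D·(T − T_b), so D₁·(T₁ − T_b) = D₂·(T₂ − T_b).
18.1·(15.3 − T_b) = 6.2·(28.8 − T_b)
T_b = (18.1·15.3 − 6.2·28.8) / (18.1 − 6.2) = 98.37 / 11.9 = 8.266 °C ≈ 8.3 °C.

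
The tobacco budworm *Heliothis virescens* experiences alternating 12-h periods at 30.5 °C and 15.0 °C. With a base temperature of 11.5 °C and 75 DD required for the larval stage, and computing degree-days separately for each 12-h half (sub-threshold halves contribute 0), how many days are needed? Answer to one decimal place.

6.7 days

Day half: max(0, 30.5 − 11.5) × 0.5 = 19.0 × 0.5 = 9.50 DD.
Night half: max(0, 15.0 − 11.5) × 0.5 = 3.5 × 0.5 = 1.75 DD.
Per 24 h: 11.25 DD/day.
Duration = 75 / 11.25 = 6.667 ≈ 6.7 days.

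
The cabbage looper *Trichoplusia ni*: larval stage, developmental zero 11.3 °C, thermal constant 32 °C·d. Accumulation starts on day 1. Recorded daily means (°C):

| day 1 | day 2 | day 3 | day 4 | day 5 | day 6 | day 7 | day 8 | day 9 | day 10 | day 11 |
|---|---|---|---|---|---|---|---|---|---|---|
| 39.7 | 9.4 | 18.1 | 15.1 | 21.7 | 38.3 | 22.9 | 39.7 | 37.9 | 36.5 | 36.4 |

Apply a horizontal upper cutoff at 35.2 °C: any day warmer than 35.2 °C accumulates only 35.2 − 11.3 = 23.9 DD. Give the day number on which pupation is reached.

day 4

Daily DD above 11.3 °C (capped at 23.9): 23.9, 0.0, 6.8, 3.8, 10.4, 23.9, 11.6, 23.9, 23.9, 23.9, 23.9.
Cumulative: 23.9, 23.9, 30.7, 34.5, 44.9, 68.8, 80.4, 104.3, 128.2, 152.1, 176.0.
The total first reaches 32 DD on day 4.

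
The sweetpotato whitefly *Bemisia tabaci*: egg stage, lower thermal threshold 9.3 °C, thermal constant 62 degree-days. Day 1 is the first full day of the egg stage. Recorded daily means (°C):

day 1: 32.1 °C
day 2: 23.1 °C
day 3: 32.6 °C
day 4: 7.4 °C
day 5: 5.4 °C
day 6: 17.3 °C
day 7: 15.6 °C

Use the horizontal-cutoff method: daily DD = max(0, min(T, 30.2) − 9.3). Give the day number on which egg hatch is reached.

day 6

Daily DD above 9.3 °C (capped at 20.9): 20.9, 13.8, 20.9, 0.0, 0.0, 8.0, 6.3.
Cumulative: 20.9, 34.7, 55.6, 55.6, 55.6, 63.6, 69.9.
The total first reaches 62 DD on day 6.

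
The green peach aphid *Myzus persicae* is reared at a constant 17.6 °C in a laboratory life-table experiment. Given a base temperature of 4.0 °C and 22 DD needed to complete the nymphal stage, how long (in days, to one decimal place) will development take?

Daily accumulation = 17.6 − 4.0 = 13.6 DD/day.
Duration = 22 / 13.6 = 1.618 ≈ 1.6 days.

1.6 days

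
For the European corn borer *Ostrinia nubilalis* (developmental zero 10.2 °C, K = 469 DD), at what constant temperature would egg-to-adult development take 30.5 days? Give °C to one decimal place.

Required daily accumulation = 469 / 30.5 = 15.377 DD/day.
T = T_base + 15.377 = 10.2 + 15.377 = 25.577 ≈ 25.6 °C.

25.6 °C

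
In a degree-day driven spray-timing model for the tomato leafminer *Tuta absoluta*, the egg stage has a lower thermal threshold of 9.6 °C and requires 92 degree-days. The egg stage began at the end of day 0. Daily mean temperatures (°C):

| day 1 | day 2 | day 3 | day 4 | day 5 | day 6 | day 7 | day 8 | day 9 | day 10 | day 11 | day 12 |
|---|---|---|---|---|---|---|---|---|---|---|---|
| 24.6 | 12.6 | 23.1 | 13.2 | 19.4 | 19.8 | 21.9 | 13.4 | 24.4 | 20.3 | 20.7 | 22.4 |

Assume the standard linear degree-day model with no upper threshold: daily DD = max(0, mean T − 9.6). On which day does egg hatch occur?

day 10

Daily DD above 9.6 °C: 15.0, 3.0, 13.5, 3.6, 9.8, 10.2, 12.3, 3.8, 14.8, 10.7, 11.1, 12.8.
Cumulative: 15.0, 18.0, 31.5, 35.1, 44.9, 55.1, 67.4, 71.2, 86.0, 96.7, 107.8, 120.6.
The total first reaches 92 DD on day 10.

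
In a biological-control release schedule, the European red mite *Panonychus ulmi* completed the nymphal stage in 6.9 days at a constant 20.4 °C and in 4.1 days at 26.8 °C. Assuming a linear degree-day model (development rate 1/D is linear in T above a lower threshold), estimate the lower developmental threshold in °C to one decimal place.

Equal thermal constants: D₁(T₁ − T_b) = D₂(T₂ − T_b).
6.9·(20.4 − T_b) = 4.1·(26.8 − T_b)
T_b = (6.9·20.4 − 4.1·26.8) / (6.9 − 4.1) = 30.88 / 2.8 = 11.029 °C ≈ 11.0 °C.

11.0 °C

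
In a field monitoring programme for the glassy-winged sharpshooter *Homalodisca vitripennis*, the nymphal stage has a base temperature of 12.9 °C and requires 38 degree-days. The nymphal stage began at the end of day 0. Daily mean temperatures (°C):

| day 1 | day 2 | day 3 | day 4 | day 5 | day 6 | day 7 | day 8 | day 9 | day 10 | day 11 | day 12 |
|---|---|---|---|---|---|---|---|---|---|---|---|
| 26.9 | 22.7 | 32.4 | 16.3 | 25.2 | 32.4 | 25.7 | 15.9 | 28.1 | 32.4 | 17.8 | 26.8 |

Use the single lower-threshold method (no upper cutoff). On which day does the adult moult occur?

Daily DD above 12.9 °C: 14.0, 9.8, 19.5, 3.4, 12.3, 19.5, 12.8, 3.0, 15.2, 19.5, 4.9, 13.9.
Cumulative: 14.0, 23.8, 43.3, 46.7, 59.0, 78.5, 91.3, 94.3, 109.5, 129.0, 133.9, 147.8.
The total first reaches 38 DD on day 3.

day 3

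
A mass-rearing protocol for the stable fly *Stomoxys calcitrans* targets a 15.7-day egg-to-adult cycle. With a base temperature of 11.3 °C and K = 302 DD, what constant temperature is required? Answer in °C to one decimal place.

30.5 °C

Required daily accumulation = 302 / 15.7 = 19.236 DD/day.
T = T_base + 19.236 = 11.3 + 19.236 = 30.536 ≈ 30.5 °C.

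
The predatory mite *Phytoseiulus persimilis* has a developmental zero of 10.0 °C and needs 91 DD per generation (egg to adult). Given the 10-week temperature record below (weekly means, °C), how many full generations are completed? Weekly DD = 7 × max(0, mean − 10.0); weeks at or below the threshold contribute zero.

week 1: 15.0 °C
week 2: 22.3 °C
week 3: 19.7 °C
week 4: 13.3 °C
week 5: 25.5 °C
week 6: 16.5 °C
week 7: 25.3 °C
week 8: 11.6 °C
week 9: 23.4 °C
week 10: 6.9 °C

6 generations

Weekly DD (7 × max(0, T̄ − 10.0)): 35.0, 86.1, 67.9, 23.1, 108.5, 45.5, 107.1, 11.2, 93.8, 0.0.
Season total = 578.2 DD.
Complete generations = ⌊578.2 / 91⌋ = 6.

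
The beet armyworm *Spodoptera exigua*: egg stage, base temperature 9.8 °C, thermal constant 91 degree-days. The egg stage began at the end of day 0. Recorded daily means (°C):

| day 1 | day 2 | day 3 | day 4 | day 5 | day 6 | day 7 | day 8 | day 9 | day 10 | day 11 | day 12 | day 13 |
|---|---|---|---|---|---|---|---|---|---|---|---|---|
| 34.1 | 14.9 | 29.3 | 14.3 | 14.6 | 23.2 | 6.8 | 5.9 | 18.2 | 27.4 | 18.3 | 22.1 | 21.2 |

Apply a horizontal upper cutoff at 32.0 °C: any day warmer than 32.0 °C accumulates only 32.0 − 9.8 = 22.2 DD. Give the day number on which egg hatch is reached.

day 10

Daily DD above 9.8 °C (capped at 22.2): 22.2, 5.1, 19.5, 4.5, 4.8, 13.4, 0.0, 0.0, 8.4, 17.6, 8.5, 12.3, 11.4.
Cumulative: 22.2, 27.3, 46.8, 51.3, 56.1, 69.5, 69.5, 69.5, 77.9, 95.5, 104.0, 116.3, 127.7.
The total first reaches 91 DD on day 10.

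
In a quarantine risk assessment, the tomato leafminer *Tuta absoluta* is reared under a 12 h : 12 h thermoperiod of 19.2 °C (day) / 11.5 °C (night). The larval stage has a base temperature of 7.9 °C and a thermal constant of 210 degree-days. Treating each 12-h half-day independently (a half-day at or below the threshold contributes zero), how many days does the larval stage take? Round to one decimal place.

28.2 days

Day half: max(0, 19.2 − 7.9) × 0.5 = 11.3 × 0.5 = 5.65 DD.
Night half: max(0, 11.5 − 7.9) × 0.5 = 3.6 × 0.5 = 1.80 DD.
Per 24 h: 7.45 DD/day.
Duration = 210 / 7.45 = 28.188 ≈ 28.2 days.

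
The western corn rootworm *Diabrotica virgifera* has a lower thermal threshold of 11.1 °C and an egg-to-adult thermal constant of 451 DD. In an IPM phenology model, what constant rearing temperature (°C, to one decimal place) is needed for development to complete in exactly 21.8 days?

31.8 °C

Required daily accumulation = 451 / 21.8 = 20.688 DD/day.
T = T_base + 20.688 = 11.1 + 20.688 = 31.788 ≈ 31.8 °C.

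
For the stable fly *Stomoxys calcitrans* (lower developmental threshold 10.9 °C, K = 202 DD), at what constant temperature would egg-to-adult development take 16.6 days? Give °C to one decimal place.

Required daily accumulation = 202 / 16.6 = 12.169 DD/day.
T = T_base + 12.169 = 10.9 + 12.169 = 23.069 ≈ 23.1 °C.

23.1 °C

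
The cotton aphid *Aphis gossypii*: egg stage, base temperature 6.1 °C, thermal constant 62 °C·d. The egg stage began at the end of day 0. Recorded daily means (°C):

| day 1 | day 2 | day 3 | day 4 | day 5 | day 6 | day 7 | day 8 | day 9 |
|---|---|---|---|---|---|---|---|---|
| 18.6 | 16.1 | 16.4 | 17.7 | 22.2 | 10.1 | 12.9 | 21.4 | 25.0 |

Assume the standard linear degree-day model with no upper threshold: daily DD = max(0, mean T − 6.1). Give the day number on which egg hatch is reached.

day 6

Daily DD above 6.1 °C: 12.5, 10.0, 10.3, 11.6, 16.1, 4.0, 6.8, 15.3, 18.9.
Cumulative: 12.5, 22.5, 32.8, 44.4, 60.5, 64.5, 71.3, 86.6, 105.5.
The total first reaches 62 DD on day 6.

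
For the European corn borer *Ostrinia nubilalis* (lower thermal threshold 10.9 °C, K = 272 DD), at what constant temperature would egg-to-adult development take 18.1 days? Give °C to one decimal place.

25.9 °C

Required daily accumulation = 272 / 18.1 = 15.028 DD/day.
T = T_base + 15.028 = 10.9 + 15.028 = 25.928 ≈ 25.9 °C.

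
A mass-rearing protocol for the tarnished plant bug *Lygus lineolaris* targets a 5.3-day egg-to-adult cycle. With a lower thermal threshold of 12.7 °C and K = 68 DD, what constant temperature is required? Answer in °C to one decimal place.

Required daily accumulation = 68 / 5.3 = 12.830 DD/day.
T = T_base + 12.830 = 12.7 + 12.830 = 25.530 ≈ 25.5 °C.

25.5 °C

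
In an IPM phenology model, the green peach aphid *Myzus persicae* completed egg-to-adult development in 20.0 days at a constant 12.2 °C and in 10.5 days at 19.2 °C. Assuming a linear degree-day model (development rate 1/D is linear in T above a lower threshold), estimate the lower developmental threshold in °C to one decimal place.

4.5 °C

Equal thermal constants: D₁(T₁ − T_b) = D₂(T₂ − T_b).
20.0·(12.2 − T_b) = 10.5·(19.2 − T_b)
T_b = (20.0·12.2 − 10.5·19.2) / (20.0 − 10.5) = 42.40 / 9.5 = 4.463 °C ≈ 4.5 °C.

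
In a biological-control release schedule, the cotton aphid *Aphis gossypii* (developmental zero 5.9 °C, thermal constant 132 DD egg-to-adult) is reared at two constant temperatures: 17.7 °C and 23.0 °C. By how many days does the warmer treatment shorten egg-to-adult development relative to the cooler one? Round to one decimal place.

At 17.7 °C: 132 / (17.7 − 5.9) = 132 / 11.8 = 11.186 d.
At 23.0 °C: 132 / (23.0 − 5.9) = 132 / 17.1 = 7.719 d.
Difference = |11.186 − 7.719| = 3.467 ≈ 3.5 days.

3.5 days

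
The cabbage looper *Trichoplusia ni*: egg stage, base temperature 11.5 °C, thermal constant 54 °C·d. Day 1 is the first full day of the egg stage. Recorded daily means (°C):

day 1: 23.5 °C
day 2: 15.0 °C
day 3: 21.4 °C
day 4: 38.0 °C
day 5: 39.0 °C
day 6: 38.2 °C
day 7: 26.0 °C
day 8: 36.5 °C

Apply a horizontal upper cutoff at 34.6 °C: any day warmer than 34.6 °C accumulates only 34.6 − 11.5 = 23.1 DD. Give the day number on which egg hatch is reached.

day 5

Daily DD above 11.5 °C (capped at 23.1): 12.0, 3.5, 9.9, 23.1, 23.1, 23.1, 14.5, 23.1.
Cumulative: 12.0, 15.5, 25.4, 48.5, 71.6, 94.7, 109.2, 132.3.
The total first reaches 54 DD on day 5.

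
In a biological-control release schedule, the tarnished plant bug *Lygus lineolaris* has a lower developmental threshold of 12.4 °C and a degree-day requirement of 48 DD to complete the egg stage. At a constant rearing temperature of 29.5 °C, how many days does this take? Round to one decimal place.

Daily accumulation = 29.5 − 12.4 = 17.1 DD/day.
Duration = 48 / 17.1 = 2.807 ≈ 2.8 days.

2.8 days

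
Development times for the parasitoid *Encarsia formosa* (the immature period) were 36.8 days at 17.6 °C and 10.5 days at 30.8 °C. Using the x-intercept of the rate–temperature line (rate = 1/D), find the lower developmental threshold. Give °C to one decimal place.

Linear rate model ⇒ the product D·(T − T_b) is constant across temperatures.
36.8·(17.6 − T_b) = 10.5·(30.8 − T_b)
T_b = (36.8·17.6 − 10.5·30.8) / (36.8 − 10.5) = 324.28 / 26.3 = 12.330 °C ≈ 12.3 °C.

12.3 °C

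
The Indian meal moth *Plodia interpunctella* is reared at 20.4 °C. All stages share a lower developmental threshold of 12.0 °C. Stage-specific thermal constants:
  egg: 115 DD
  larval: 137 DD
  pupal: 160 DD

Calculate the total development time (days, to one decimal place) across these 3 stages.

Daily accumulation at 20.4 °C = 20.4 − 12.0 = 8.4 DD/day.
Total K = 115 + 137 + 160 = 412 DD.
Total duration = 412 / 8.4 = 49.048 ≈ 49.0 days.

49.0 days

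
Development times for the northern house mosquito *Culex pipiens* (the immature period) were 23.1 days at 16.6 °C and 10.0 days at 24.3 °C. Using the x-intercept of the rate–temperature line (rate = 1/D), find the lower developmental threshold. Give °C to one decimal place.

10.7 °C

Equal thermal constants: D₁(T₁ − T_b) = D₂(T₂ − T_b).
23.1·(16.6 − T_b) = 10.0·(24.3 − T_b)
T_b = (23.1·16.6 − 10.0·24.3) / (23.1 − 10.0) = 140.46 / 13.1 = 10.722 °C ≈ 10.7 °C.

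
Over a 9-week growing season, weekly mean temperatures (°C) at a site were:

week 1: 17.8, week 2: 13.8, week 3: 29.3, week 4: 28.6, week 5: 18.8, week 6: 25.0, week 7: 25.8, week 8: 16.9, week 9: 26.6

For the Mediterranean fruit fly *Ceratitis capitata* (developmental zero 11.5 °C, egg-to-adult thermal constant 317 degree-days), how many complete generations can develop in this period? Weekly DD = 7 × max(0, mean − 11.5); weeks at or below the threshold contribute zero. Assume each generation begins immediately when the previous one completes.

2 generations

Weekly DD (7 × max(0, T̄ − 11.5)): 44.1, 16.1, 124.6, 119.7, 51.1, 94.5, 100.1, 37.8, 105.7.
Season total = 693.7 DD.
Complete generations = ⌊693.7 / 317⌋ = 2.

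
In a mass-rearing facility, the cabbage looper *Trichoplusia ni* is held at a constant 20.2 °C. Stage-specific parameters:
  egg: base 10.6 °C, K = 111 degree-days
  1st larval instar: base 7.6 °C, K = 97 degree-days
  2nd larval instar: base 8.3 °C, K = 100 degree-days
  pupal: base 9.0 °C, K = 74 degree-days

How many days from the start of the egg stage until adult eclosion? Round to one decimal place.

34.3 days

egg: 111 / (20.2 − 10.6) = 111 / 9.6 = 11.562 d.
1st larval instar: 97 / (20.2 − 7.6) = 97 / 12.6 = 7.698 d.
2nd larval instar: 100 / (20.2 − 8.3) = 100 / 11.9 = 8.403 d.
pupal: 74 / (20.2 − 9.0) = 74 / 11.2 = 6.607 d.
Sum = 34.271 ≈ 34.3 days.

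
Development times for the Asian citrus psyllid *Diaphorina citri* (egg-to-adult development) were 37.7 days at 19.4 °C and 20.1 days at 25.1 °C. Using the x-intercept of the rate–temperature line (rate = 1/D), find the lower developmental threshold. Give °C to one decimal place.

12.9 °C

Equal thermal constants: D₁(T₁ − T_b) = D₂(T₂ − T_b).
37.7·(19.4 − T_b) = 20.1·(25.1 − T_b)
T_b = (37.7·19.4 − 20.1·25.1) / (37.7 − 20.1) = 226.87 / 17.6 = 12.890 °C ≈ 12.9 °C.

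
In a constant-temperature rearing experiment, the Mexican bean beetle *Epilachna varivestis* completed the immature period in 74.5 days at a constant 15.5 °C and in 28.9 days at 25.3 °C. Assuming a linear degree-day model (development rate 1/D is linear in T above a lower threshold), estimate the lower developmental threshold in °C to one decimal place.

Equal thermal constants: D₁(T₁ − T_b) = D₂(T₂ − T_b).
74.5·(15.5 − T_b) = 28.9·(25.3 − T_b)
T_b = (74.5·15.5 − 28.9·25.3) / (74.5 − 28.9) = 423.58 / 45.6 = 9.289 °C ≈ 9.3 °C.

9.3 °C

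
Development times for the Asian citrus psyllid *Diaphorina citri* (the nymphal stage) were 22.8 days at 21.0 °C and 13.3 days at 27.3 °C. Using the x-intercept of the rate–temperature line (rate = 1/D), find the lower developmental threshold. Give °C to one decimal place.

12.2 °C

Linear rate model ⇒ the product D·(T − T_b) is constant across temperatures.
22.8·(21.0 − T_b) = 13.3·(27.3 − T_b)
T_b = (22.8·21.0 − 13.3·27.3) / (22.8 − 13.3) = 115.71 / 9.5 = 12.180 °C ≈ 12.2 °C.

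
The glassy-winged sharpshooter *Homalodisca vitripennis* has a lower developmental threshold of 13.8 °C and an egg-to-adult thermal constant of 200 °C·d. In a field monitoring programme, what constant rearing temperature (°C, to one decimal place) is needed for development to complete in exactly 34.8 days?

Required daily accumulation = 200 / 34.8 = 5.747 DD/day.
T = T_base + 5.747 = 13.8 + 5.747 = 19.547 ≈ 19.5 °C.

19.5 °C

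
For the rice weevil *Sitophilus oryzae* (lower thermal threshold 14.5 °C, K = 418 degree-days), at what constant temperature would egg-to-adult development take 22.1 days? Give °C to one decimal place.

Required daily accumulation = 418 / 22.1 = 18.914 DD/day.
T = T_base + 18.914 = 14.5 + 18.914 = 33.414 ≈ 33.4 °C.

33.4 °C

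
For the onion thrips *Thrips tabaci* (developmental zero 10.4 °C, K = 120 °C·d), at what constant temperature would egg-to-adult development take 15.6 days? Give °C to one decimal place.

18.1 °C

Required daily accumulation = 120 / 15.6 = 7.692 DD/day.
T = T_base + 7.692 = 10.4 + 7.692 = 18.092 ≈ 18.1 °C.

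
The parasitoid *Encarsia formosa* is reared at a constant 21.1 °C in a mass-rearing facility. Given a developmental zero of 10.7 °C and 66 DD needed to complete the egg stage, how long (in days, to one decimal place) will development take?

6.3 days

Daily accumulation = 21.1 − 10.7 = 10.4 DD/day.
Duration = 66 / 10.4 = 6.346 ≈ 6.3 days.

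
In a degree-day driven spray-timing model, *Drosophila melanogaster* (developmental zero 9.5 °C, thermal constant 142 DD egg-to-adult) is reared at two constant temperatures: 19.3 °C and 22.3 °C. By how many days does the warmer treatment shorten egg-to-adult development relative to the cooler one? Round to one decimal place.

3.4 days

At 19.3 °C: 142 / (19.3 − 9.5) = 142 / 9.8 = 14.490 d.
At 22.3 °C: 142 / (22.3 − 9.5) = 142 / 12.8 = 11.094 d.
Difference = |14.490 − 11.094| = 3.396 ≈ 3.4 days.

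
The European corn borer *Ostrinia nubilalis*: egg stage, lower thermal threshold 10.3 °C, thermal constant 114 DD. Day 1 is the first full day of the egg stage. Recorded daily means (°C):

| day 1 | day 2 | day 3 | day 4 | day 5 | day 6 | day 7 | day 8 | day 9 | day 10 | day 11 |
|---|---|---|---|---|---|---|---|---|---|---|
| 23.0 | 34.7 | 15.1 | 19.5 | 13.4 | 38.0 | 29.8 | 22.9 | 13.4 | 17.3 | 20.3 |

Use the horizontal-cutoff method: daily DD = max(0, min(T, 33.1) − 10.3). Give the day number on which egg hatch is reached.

day 10

Daily DD above 10.3 °C (capped at 22.8): 12.7, 22.8, 4.8, 9.2, 3.1, 22.8, 19.5, 12.6, 3.1, 7.0, 10.0.
Cumulative: 12.7, 35.5, 40.3, 49.5, 52.6, 75.4, 94.9, 107.5, 110.6, 117.6, 127.6.
The total first reaches 114 DD on day 10.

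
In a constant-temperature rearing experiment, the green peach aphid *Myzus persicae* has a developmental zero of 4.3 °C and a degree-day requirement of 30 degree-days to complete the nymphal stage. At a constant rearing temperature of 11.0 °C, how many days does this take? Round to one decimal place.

Daily accumulation = 11.0 − 4.3 = 6.7 DD/day.
Duration = 30 / 6.7 = 4.478 ≈ 4.5 days.

4.5 days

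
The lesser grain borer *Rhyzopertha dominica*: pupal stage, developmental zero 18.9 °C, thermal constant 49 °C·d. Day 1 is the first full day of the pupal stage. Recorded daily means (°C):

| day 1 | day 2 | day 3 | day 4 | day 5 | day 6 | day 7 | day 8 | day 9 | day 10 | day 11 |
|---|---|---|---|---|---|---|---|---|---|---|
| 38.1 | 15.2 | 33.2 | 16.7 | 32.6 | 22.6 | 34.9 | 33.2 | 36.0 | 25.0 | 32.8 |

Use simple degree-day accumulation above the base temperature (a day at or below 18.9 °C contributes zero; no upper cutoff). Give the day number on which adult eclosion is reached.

day 6

Daily DD above 18.9 °C: 19.2, 0.0, 14.3, 0.0, 13.7, 3.7, 16.0, 14.3, 17.1, 6.1, 13.9.
Cumulative: 19.2, 19.2, 33.5, 33.5, 47.2, 50.9, 66.9, 81.2, 98.3, 104.4, 118.3.
The total first reaches 49 DD on day 6.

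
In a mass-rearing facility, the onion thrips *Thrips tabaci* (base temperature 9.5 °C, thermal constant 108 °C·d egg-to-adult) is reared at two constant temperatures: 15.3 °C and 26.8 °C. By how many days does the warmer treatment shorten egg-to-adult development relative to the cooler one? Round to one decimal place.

At 15.3 °C: 108 / (15.3 − 9.5) = 108 / 5.8 = 18.621 d.
At 26.8 °C: 108 / (26.8 − 9.5) = 108 / 17.3 = 6.243 d.
Difference = |18.621 − 6.243| = 12.378 ≈ 12.4 days.

12.4 days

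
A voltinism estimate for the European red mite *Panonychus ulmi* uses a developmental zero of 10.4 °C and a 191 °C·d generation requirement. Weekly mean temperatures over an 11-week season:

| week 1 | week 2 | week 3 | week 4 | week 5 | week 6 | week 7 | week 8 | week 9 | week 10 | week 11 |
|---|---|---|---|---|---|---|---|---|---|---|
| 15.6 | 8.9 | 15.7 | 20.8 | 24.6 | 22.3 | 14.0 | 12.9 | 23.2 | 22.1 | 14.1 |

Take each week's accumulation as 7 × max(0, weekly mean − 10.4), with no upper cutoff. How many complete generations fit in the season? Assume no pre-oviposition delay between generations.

2 generations

Weekly DD (7 × max(0, T̄ − 10.4)): 36.4, 0.0, 37.1, 72.8, 99.4, 83.3, 25.2, 17.5, 89.6, 81.9, 25.9.
Season total = 569.1 DD.
Complete generations = ⌊569.1 / 191⌋ = 2.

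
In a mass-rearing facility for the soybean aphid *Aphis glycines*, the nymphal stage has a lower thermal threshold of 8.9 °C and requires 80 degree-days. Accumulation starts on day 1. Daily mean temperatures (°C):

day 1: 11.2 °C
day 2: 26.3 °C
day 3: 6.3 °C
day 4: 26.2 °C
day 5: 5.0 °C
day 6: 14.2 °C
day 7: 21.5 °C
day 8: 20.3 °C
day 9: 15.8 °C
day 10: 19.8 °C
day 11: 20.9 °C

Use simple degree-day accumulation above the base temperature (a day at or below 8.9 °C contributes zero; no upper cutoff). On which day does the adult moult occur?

day 10

Daily DD above 8.9 °C: 2.3, 17.4, 0.0, 17.3, 0.0, 5.3, 12.6, 11.4, 6.9, 10.9, 12.0.
Cumulative: 2.3, 19.7, 19.7, 37.0, 37.0, 42.3, 54.9, 66.3, 73.2, 84.1, 96.1.
The total first reaches 80 DD on day 10.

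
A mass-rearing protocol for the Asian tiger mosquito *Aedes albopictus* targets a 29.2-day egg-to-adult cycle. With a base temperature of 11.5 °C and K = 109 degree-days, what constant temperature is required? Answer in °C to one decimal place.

Required daily accumulation = 109 / 29.2 = 3.733 DD/day.
T = T_base + 3.733 = 11.5 + 3.733 = 15.233 ≈ 15.2 °C.

15.2 °C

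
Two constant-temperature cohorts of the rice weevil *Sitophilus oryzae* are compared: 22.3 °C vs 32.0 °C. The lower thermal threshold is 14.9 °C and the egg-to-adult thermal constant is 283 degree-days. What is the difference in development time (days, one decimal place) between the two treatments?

At 22.3 °C: 283 / (22.3 − 14.9) = 283 / 7.4 = 38.243 d.
At 32.0 °C: 283 / (32.0 − 14.9) = 283 / 17.1 = 16.550 d.
Difference = |38.243 − 16.550| = 21.694 ≈ 21.7 days.

21.7 days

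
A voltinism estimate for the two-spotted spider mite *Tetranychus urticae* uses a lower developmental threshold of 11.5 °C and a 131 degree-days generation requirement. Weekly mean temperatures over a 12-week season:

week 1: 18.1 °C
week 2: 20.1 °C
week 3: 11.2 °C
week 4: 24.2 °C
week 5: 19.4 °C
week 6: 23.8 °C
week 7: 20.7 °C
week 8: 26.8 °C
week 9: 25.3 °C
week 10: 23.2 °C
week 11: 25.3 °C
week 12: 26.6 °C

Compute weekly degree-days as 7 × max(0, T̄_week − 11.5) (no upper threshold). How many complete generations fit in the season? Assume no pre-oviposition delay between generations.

6 generations

Weekly DD (7 × max(0, T̄ − 11.5)): 46.2, 60.2, 0.0, 88.9, 55.3, 86.1, 64.4, 107.1, 96.6, 81.9, 96.6, 105.7.
Season total = 889.0 DD.
Complete generations = ⌊889.0 / 131⌋ = 6.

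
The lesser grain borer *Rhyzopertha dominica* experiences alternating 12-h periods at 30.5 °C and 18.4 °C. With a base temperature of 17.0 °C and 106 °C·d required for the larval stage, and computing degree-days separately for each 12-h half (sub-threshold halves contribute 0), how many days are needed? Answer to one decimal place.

14.2 days

Day half: max(0, 30.5 − 17.0) × 0.5 = 13.5 × 0.5 = 6.75 DD.
Night half: max(0, 18.4 − 17.0) × 0.5 = 1.4 × 0.5 = 0.70 DD.
Per 24 h: 7.45 DD/day.
Duration = 106 / 7.45 = 14.228 ≈ 14.2 days.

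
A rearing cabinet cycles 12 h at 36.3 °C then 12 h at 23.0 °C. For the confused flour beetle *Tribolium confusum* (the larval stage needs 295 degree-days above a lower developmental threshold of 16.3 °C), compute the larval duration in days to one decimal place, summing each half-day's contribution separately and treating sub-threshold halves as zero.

22.1 days

Day half: max(0, 36.3 − 16.3) × 0.5 = 20.0 × 0.5 = 10.00 DD.
Night half: max(0, 23.0 − 16.3) × 0.5 = 6.7 × 0.5 = 3.35 DD.
Per 24 h: 13.35 DD/day.
Duration = 295 / 13.35 = 22.097 ≈ 22.1 days.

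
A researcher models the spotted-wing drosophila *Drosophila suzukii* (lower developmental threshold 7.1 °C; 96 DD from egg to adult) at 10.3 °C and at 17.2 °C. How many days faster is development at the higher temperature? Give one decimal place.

At 10.3 °C: 96 / (10.3 − 7.1) = 96 / 3.2 = 30.000 d.
At 17.2 °C: 96 / (17.2 − 7.1) = 96 / 10.1 = 9.505 d.
Difference = |30.000 − 9.505| = 20.495 ≈ 20.5 days.

20.5 days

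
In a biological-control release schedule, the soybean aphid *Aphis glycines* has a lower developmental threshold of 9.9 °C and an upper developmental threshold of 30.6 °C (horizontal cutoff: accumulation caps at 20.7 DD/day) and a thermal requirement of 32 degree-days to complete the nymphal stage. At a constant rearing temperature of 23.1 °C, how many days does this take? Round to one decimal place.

Daily accumulation = 23.1 − 9.9 = 13.2 DD/day.
Duration = 32 / 13.2 = 2.424 ≈ 2.4 days.

2.4 days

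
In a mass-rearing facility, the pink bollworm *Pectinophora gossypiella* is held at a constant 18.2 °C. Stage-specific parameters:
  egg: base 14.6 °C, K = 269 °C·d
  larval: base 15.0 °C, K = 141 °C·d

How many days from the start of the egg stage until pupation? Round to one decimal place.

egg: 269 / (18.2 − 14.6) = 269 / 3.6 = 74.722 d.
larval: 141 / (18.2 − 15.0) = 141 / 3.2 = 44.063 d.
Sum = 118.785 ≈ 118.8 days.

118.8 days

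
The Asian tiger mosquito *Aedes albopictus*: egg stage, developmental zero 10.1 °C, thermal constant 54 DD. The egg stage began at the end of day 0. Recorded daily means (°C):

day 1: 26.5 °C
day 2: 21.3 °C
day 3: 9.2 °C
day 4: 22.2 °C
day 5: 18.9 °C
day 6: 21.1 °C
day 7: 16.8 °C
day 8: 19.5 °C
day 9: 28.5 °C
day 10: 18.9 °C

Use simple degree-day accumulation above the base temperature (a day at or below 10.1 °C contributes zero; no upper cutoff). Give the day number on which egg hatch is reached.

Daily DD above 10.1 °C: 16.4, 11.2, 0.0, 12.1, 8.8, 11.0, 6.7, 9.4, 18.4, 8.8.
Cumulative: 16.4, 27.6, 27.6, 39.7, 48.5, 59.5, 66.2, 75.6, 94.0, 102.8.
The total first reaches 54 DD on day 6.

day 6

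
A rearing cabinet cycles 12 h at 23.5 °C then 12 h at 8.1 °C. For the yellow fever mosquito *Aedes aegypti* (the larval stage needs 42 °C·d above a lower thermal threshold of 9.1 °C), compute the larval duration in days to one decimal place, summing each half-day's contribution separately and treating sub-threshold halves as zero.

Day half: max(0, 23.5 − 9.1) × 0.5 = 14.4 × 0.5 = 7.20 DD.
Night half: max(0, 8.1 − 9.1) × 0.5 = 0.0 × 0.5 = 0.00 DD.
Per 24 h: 7.20 DD/day.
Duration = 42 / 7.20 = 5.833 ≈ 5.8 days.

5.8 days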